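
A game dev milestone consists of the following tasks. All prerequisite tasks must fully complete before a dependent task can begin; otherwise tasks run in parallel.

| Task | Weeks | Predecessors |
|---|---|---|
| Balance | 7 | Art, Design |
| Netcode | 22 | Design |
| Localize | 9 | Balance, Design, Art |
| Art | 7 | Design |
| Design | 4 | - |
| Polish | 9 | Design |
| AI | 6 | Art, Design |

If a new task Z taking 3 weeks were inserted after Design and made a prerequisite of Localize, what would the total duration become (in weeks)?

Originally the game dev milestone takes 27 weeks.
With Z inserted, Localize now waits for max(Balance, Design, Art, Z).
New critical path: Design→Art→Balance→Localize = 4+7+7+9 = 27 ⇒ 27 weeks.

27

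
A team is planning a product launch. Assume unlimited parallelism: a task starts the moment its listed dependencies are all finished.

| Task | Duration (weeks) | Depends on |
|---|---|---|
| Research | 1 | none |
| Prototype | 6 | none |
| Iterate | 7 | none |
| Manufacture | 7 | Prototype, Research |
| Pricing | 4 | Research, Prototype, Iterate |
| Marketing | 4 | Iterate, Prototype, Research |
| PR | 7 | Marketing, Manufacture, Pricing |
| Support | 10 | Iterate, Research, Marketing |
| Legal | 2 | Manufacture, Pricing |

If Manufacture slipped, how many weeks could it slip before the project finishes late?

The longest chain is Iterate→Marketing→Support = 7+4+10 = 21; overall finish 21 weeks.
Longest path through Manufacture: 20 weeks (earliest finish 13, latest finish 14).
Slack of Manufacture = 7 − 6 = 1 week.

1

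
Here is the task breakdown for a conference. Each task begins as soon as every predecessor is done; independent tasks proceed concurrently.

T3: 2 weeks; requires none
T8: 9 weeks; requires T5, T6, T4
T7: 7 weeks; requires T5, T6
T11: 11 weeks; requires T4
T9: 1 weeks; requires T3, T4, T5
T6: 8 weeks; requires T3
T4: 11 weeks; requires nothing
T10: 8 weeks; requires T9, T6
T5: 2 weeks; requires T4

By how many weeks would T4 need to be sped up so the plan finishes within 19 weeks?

3

Current finish: 22 weeks; target: 19.
T4 is on every critical path, so each week cut from T4 cuts the finish by one (this holds down to a finish of 19).
Need 22 − 19 = 3 weeks off T4 → T4 becomes 8 weeks, finish becomes 19.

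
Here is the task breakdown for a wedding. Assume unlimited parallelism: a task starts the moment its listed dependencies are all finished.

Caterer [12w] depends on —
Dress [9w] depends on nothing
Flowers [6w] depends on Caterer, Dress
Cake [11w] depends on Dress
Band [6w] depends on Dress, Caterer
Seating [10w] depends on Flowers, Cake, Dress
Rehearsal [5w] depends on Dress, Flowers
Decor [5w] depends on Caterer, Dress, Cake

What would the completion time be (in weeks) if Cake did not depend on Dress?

With the dependency in place, Dress→Cake→Seating = 9+11+10 = 30 sets the finish at 30 weeks.
Without Dress→Cake, Cake's earliest start moves from 9 to 0.
After: Caterer→Flowers→Seating = 12+6+10 = 28 → 28 weeks.

28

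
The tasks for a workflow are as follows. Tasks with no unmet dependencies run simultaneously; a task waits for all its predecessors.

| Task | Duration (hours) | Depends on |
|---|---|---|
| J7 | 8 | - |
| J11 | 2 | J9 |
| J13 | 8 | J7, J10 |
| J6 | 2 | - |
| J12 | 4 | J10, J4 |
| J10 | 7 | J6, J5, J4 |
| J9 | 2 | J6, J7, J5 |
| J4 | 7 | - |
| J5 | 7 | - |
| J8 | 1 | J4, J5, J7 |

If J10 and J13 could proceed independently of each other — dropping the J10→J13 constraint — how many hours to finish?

With the dependency in place, J4→J10→J13 = 7+7+8 = 22 sets the finish at 22 hours.
Without J10→J13, J13's earliest start moves from 14 to 8.
The longest chain is now J4→J10→J12 = 7+7+4 = 18, so the workflow takes 18 hours.

18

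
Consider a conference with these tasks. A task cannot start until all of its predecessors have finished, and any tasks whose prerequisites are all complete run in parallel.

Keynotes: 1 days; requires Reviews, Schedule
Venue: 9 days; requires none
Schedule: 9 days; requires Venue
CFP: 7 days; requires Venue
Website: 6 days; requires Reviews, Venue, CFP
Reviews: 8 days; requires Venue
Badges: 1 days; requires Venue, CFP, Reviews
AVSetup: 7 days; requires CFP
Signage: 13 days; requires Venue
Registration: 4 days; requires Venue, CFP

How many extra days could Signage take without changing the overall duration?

1

The longest chain is Venue→CFP→AVSetup = 9+7+7 = 23; overall finish 23 days.
The longest chain containing Signage totals 22 days.
Slack of Signage = 10 − 9 = 1 day.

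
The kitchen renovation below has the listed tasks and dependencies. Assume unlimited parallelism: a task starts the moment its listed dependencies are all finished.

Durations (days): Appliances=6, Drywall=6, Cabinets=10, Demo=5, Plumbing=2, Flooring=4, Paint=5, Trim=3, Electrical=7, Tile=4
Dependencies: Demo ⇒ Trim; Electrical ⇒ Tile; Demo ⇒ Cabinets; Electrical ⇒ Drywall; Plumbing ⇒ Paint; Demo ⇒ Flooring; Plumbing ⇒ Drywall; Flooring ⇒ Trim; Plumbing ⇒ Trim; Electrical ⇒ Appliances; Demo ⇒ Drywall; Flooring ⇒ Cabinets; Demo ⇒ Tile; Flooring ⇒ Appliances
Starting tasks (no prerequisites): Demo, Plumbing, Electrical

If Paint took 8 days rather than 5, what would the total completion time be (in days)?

19

Baseline: Demo→Flooring→Cabinets = 5+4+10 = 19 → 19 days.
Paint is off the critical path — its longest chain is 7 days, giving 12 of slack.
That remains the longest chain; total 19 days.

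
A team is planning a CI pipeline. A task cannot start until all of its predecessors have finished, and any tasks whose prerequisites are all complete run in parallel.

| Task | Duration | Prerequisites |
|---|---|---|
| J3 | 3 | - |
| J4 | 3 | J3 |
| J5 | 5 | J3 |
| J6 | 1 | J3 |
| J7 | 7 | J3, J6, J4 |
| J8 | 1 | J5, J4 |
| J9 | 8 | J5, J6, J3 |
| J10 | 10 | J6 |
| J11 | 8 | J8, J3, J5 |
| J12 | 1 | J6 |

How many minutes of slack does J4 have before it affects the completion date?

2

J3→J5→J8→J11 = 3+5+1+8 = 17 sets the makespan at 17 minutes.
The longest chain containing J4 totals 15 minutes.
Float = 17 − 15 = 2.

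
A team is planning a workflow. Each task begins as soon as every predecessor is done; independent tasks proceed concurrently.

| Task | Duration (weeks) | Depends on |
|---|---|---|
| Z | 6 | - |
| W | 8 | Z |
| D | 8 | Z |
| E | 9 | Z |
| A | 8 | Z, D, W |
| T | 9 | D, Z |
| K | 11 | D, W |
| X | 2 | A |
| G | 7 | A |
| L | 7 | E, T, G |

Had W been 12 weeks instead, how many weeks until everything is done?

As given, the longest chain is Z→W→A→G→L = 6+8+8+7+7 = 36, so the finish is 36 weeks.
W lies on that path, so at 12 weeks the path becomes 40 weeks.
No other chain overtakes it, so the finish is 40 weeks.

40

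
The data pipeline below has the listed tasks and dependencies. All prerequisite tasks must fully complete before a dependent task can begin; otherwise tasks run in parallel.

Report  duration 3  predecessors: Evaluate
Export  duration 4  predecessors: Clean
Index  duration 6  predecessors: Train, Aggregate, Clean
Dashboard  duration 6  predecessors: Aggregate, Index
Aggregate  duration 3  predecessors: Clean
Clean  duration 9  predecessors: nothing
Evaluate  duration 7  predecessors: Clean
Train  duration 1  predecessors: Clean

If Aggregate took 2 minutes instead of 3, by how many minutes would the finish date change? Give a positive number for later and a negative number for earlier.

Actual critical path: Clean→Aggregate→Index→Dashboard = 9+3+6+6 = 24 ⇒ 24 minutes.
Since Aggregate is critical, the -1 change carries straight to that chain (now 23 minutes).
No other chain overtakes it, so the finish is 23 minutes.
Change in finish: 23 − 24 = -1 minutes.

-1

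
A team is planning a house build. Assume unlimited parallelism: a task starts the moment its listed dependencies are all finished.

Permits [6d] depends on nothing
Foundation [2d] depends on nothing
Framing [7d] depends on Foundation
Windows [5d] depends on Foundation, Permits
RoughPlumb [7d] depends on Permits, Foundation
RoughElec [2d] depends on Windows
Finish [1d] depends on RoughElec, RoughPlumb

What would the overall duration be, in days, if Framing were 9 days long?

14

Baseline: Permits→Windows→RoughElec→Finish = 6+5+2+1 = 14 → 14 days.
The longest path through Framing is only 9 days, so Framing has float 5.
The critical path is still Permits→Windows→RoughElec→Finish; finish is now 14 days.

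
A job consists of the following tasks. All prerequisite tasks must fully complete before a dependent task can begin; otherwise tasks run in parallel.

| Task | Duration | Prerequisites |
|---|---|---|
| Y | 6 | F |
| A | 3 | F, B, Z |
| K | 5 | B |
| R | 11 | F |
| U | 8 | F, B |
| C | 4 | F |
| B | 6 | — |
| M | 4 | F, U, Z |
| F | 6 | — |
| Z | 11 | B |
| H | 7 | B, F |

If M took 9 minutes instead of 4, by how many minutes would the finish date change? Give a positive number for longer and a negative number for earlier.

Actual critical path: B→Z→M = 6+11+4 = 21 ⇒ 21 minutes.
M lies on that path, so at 9 minutes the path becomes 26 minutes.
That remains the longest chain; total 26 minutes.
Change in finish: 26 − 21 = +5 minutes.

5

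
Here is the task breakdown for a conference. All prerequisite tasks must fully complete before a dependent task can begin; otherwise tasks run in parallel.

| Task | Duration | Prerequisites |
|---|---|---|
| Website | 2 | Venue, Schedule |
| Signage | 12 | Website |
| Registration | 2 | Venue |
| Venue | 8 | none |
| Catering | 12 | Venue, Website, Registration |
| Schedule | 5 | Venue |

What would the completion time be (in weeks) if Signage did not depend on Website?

With the dependency in place, Venue→Schedule→Website→Catering = 8+5+2+12 = 27 sets the finish at 27 weeks.
Without Website→Signage, Signage's earliest start moves from 15 to 0.
The longest chain is now Venue→Schedule→Website→Catering = 8+5+2+12 = 27, so the conference takes 27 weeks.

27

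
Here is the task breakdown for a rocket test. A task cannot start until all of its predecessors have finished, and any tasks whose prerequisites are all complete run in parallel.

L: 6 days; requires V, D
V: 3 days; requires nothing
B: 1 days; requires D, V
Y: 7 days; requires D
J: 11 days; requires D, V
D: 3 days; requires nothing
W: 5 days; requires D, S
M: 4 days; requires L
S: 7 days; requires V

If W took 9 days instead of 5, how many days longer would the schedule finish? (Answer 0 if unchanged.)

As given, the longest chain is V→S→W = 3+7+5 = 15, so the finish is 15 days.
W is on the critical path; changing it to 9 makes that path 19 days.
No other chain overtakes it, so the finish is 19 days.
Change in finish: 19 − 15 = +4 days.

4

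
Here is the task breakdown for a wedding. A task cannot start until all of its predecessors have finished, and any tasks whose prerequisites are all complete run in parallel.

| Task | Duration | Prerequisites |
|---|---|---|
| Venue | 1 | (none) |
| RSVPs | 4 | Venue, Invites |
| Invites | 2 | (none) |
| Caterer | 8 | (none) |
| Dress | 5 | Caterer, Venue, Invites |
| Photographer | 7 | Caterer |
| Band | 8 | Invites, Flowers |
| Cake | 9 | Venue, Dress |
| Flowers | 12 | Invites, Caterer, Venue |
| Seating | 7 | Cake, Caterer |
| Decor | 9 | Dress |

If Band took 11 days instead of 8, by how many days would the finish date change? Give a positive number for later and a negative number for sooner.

Baseline: Caterer→Dress→Cake→Seating = 8+5+9+7 = 29 → 29 days.
The longest path through Band is only 28 days, so Band has float 1.
The binding chain switches to Caterer→Flowers→Band = 8+12+11 = 31; finish 31 days.
Change in finish: 31 − 29 = +2 days.

2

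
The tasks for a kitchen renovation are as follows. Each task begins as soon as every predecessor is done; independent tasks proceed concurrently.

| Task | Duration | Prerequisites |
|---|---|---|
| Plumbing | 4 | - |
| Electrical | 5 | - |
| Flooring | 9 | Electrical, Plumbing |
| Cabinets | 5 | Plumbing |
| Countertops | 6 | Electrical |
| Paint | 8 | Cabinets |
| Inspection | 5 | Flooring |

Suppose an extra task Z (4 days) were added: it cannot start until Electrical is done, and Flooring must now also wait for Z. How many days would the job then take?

23

Originally the job takes 19 days.
With Z inserted, Flooring now waits for max(Electrical, Plumbing, Z).
New critical path: Electrical→Z→Flooring→Inspection = 5+4+9+5 = 23 ⇒ 23 days.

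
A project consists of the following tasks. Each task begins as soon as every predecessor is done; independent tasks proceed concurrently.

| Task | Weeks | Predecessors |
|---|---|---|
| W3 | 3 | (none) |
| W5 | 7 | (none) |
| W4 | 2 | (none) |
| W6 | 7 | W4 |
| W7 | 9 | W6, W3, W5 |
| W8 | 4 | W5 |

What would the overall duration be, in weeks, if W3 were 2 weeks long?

18

As given, the longest chain is W4→W6→W7 = 2+7+9 = 18, so the finish is 18 weeks.
The longest path through W3 is only 12 weeks, so W3 has float 6.
No other chain overtakes it, so the finish is 18 weeks.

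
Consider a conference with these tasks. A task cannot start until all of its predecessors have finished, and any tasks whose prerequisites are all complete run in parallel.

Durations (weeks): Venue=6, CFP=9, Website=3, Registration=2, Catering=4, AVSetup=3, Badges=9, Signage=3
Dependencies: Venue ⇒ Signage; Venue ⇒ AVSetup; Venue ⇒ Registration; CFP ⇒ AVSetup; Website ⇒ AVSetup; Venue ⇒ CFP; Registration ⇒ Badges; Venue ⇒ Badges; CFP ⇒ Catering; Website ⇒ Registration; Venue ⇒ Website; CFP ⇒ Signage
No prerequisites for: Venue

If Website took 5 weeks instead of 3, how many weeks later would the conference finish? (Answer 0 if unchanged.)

As given, the longest chain is Venue→Website→Registration→Badges = 6+3+2+9 = 20, so the finish is 20 weeks.
Website is on the critical path; changing it to 5 makes that path 22 weeks.
That remains the longest chain; total 22 weeks.
Change in finish: 22 − 20 = +2 weeks.

2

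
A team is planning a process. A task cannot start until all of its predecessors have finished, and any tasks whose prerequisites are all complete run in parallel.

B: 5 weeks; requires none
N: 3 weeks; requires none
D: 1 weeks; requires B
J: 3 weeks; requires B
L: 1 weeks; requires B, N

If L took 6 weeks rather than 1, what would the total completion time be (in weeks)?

11

As given, the longest chain is B→J = 5+3 = 8, so the finish is 8 weeks.
L has 2 weeks of float (longest path through it is 6).
New critical path: B→L = 5+6 = 11 ⇒ 11 weeks.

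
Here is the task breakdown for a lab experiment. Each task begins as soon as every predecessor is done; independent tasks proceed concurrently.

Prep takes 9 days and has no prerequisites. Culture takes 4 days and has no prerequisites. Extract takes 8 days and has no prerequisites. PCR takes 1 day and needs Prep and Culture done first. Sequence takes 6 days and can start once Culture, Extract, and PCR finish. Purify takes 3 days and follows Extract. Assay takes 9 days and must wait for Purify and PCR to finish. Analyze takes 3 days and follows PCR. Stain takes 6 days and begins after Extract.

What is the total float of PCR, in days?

Critical path: Extract→Purify→Assay = 8+3+9 = 20, so the finish is 20 days.
Longest path through PCR: 19 days (earliest finish 10, latest finish 11).
Slack of PCR = 10 − 9 = 1 day.

1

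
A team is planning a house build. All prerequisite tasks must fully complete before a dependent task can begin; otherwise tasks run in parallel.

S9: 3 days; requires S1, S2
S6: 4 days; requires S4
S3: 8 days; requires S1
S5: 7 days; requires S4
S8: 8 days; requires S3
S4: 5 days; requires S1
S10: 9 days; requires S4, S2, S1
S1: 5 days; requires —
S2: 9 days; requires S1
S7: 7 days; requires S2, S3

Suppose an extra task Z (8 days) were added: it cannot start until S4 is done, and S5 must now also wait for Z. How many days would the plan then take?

25

Originally the plan takes 23 days.
With Z inserted, S5 now waits for max(S4, Z).
New critical path: S1→S4→Z→S5 = 5+5+8+7 = 25 ⇒ 25 days.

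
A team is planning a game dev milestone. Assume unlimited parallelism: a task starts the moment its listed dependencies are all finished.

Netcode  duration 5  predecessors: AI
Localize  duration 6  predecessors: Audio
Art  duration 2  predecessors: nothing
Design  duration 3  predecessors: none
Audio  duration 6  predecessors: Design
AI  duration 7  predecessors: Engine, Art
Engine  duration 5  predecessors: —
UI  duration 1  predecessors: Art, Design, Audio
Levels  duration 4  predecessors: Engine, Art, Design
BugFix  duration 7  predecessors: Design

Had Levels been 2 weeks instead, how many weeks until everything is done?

Critical path before the change: Engine→AI→Netcode = 5+7+5 = 17 giving 17 weeks.
Levels has 8 weeks of float (longest path through it is 9).
The critical path is still Engine→AI→Netcode; finish is now 17 weeks.

17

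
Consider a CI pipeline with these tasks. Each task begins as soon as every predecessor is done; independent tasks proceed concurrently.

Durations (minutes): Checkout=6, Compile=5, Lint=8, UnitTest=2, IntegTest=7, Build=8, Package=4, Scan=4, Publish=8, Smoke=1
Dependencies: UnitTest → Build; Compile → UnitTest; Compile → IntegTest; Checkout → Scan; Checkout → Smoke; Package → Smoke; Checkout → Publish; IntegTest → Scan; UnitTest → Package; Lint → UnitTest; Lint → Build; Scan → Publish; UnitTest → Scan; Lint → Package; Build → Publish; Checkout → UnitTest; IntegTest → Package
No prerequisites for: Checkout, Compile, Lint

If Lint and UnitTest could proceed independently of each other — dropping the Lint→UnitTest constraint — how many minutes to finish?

Original critical path: Lint→UnitTest→Build→Publish = 8+2+8+8 = 26 ⇒ 26 minutes.
Without Lint→UnitTest, UnitTest's earliest start moves from 8 to 6.
New critical path: Checkout→UnitTest→Build→Publish = 6+2+8+8 = 24 ⇒ 24 minutes.

24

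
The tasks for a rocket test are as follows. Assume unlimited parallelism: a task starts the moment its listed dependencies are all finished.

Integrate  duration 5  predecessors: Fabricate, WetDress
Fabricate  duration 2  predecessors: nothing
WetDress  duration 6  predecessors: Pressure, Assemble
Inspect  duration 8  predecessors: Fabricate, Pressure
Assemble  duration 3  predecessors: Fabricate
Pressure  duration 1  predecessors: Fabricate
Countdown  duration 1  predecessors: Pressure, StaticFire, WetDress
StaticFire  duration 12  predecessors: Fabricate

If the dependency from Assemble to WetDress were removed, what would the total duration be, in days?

Before: longest chain Fabricate→Assemble→WetDress→Integrate = 2+3+6+5 = 16, finish 16.
Without Assemble→WetDress, WetDress's earliest start moves from 5 to 3.
New critical path: Fabricate→StaticFire→Countdown = 2+12+1 = 15 ⇒ 15 days.

15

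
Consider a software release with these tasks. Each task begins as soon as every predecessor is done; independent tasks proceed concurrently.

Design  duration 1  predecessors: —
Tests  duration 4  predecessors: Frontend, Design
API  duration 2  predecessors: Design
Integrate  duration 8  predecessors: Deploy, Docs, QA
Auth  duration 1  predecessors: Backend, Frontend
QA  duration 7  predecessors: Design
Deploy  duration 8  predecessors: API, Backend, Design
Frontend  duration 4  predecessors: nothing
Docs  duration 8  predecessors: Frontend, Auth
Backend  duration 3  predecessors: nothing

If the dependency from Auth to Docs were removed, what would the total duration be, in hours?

Original critical path: Frontend→Auth→Docs→Integrate = 4+1+8+8 = 21 ⇒ 21 hours.
Without Auth→Docs, Docs's earliest start moves from 5 to 4.
The longest chain is now Frontend→Docs→Integrate = 4+8+8 = 20, so the plan takes 20 hours.

20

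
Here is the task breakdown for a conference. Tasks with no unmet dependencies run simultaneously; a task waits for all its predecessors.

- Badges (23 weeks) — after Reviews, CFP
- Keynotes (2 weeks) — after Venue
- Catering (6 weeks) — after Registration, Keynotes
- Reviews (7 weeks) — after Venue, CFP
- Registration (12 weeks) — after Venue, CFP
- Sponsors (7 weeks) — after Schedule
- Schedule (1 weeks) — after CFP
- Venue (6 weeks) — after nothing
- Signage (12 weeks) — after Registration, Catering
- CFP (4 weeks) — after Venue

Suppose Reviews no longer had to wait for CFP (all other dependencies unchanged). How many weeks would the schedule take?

With the dependency in place, Venue→CFP→Reviews→Badges = 6+4+7+23 = 40 sets the finish at 40 weeks.
Without CFP→Reviews, Reviews's earliest start moves from 10 to 6.
After: Venue→CFP→Registration→Catering→Signage = 6+4+12+6+12 = 40 → 40 weeks.

40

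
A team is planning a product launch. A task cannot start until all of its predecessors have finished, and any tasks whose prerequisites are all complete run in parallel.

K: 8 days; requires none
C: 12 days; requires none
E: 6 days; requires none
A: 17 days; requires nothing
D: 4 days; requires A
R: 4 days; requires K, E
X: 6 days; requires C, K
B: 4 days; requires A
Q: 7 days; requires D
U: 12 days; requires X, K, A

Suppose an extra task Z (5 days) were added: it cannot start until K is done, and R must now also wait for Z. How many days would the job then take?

30

Originally the job takes 30 days.
With Z inserted, R now waits for max(K, E, Z).
New critical path: C→X→U = 12+6+12 = 30 ⇒ 30 days.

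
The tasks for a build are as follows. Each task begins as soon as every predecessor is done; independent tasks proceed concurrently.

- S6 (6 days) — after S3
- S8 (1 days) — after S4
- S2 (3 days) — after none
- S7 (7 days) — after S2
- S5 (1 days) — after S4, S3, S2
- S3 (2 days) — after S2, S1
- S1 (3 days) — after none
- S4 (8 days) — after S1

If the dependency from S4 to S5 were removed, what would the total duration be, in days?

12

With the dependency in place, S1→S4→S5 = 3+8+1 = 12 sets the finish at 12 days.
Without S4→S5, S5's earliest start moves from 11 to 5.
After: S1→S4→S8 = 3+8+1 = 12 → 12 days.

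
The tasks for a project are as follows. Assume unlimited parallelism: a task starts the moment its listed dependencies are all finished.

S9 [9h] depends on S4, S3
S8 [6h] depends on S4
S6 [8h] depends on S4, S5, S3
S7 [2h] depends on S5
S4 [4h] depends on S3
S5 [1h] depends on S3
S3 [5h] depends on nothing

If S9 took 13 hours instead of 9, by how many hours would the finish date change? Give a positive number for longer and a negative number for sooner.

As given, the longest chain is S3→S4→S9 = 5+4+9 = 18, so the finish is 18 hours.
Since S9 is critical, the +4 change carries straight to that chain (now 22 hours).
The critical path is still S3→S4→S9; finish is now 22 hours.
Change in finish: 22 − 18 = +4 hours.

4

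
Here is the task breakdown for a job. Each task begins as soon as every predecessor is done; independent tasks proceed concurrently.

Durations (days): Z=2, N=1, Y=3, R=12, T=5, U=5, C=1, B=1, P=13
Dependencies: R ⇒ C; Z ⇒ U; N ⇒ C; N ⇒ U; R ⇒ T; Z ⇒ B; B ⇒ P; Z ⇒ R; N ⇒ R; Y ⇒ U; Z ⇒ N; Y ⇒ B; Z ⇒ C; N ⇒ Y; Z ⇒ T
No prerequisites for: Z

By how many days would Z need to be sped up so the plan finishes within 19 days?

Current finish: 20 days; target: 19.
Z is on every critical path, so each day cut from Z cuts the finish by one (this holds down to a finish of 19).
Need 20 − 19 = 1 day off Z → Z becomes 1 day, finish becomes 19.

1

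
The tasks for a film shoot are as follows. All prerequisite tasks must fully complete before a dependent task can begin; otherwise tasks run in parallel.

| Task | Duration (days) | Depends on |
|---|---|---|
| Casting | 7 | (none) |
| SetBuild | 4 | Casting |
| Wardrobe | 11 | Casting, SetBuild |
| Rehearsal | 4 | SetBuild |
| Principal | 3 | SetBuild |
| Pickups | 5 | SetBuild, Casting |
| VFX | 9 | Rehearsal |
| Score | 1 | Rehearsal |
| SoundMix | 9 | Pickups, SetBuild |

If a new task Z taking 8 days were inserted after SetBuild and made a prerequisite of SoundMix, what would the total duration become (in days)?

Originally the schedule takes 25 days.
With Z inserted, SoundMix now waits for max(Pickups, SetBuild, Z).
New critical path: Casting→SetBuild→Z→SoundMix = 7+4+8+9 = 28 ⇒ 28 days.

28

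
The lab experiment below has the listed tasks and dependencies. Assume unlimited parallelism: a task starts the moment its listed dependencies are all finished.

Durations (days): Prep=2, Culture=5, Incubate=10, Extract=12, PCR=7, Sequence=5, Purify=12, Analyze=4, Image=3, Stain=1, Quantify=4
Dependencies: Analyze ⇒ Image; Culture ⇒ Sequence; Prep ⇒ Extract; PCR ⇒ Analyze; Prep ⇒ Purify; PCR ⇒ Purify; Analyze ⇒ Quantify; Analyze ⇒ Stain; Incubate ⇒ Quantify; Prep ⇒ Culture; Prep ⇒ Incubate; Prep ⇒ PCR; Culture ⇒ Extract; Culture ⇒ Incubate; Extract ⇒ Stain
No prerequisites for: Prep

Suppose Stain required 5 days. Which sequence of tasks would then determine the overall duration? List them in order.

Baseline: Prep→Culture→Incubate→Quantify = 2+5+10+4 = 21 → 21 days.
The longest path through Stain is only 20 days, so Stain has float 1.
The binding chain switches to Prep→Culture→Extract→Stain = 2+5+12+5 = 24; finish 24 days.

Prep, Culture, Extract, Stain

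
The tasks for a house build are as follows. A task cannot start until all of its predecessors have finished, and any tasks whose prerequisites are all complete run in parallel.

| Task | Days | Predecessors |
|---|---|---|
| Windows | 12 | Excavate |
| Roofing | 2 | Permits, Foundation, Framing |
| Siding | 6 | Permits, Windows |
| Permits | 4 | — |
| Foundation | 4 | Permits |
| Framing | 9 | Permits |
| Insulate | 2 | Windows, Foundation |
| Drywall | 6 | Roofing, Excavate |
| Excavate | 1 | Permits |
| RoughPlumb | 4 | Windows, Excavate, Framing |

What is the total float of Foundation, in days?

7

The longest chain is Permits→Excavate→Windows→Siding = 4+1+12+6 = 23; overall finish 23 days.
Foundation finishes as early as 8 and must finish by 15.
Slack of Foundation = 11 − 4 = 7 days.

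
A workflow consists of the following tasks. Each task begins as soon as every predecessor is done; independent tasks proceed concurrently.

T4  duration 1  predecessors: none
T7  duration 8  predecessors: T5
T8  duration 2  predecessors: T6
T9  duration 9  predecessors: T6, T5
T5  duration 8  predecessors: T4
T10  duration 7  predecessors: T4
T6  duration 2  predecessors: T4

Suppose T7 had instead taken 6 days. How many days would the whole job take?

Actual critical path: T4→T5→T9 = 1+8+9 = 18 ⇒ 18 days.
T7 has 1 day of float (longest path through it is 17).
No other chain overtakes it, so the finish is 18 days.

18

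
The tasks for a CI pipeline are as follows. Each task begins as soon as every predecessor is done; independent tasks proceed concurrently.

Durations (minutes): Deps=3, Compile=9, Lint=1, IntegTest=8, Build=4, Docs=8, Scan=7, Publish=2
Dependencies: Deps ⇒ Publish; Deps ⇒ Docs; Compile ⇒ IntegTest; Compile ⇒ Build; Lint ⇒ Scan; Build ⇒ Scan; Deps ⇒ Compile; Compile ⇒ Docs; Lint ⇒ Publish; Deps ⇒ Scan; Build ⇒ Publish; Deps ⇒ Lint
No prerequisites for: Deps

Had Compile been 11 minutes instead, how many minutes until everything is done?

The binding path is Deps→Compile→Build→Scan = 3+9+4+7 = 23; finish at 23 minutes.
Compile lies on that path, so at 11 minutes the path becomes 25 minutes.
No other chain overtakes it, so the finish is 25 minutes.

25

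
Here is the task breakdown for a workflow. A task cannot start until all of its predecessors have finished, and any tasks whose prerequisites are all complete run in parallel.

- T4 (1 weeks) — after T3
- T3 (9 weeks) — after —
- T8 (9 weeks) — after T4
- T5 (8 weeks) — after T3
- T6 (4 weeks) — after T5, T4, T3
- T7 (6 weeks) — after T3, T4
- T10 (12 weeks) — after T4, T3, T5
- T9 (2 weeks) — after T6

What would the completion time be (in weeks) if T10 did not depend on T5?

23

Before: longest chain T3→T5→T10 = 9+8+12 = 29, finish 29.
Without T5→T10, T10's earliest start moves from 17 to 10.
New critical path: T3→T5→T6→T9 = 9+8+4+2 = 23 ⇒ 23 weeks.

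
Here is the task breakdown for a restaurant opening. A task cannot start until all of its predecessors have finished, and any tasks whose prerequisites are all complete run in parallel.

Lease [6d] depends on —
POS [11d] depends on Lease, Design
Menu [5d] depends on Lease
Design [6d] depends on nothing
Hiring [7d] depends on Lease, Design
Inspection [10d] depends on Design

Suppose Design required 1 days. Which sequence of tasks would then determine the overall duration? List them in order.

Baseline: Design→POS = 6+11 = 17 → 17 days.
Design lies on that path, so at 1 day the path becomes 12 days.
The binding chain switches to Lease→POS = 6+11 = 17; finish 17 days.

Lease, POS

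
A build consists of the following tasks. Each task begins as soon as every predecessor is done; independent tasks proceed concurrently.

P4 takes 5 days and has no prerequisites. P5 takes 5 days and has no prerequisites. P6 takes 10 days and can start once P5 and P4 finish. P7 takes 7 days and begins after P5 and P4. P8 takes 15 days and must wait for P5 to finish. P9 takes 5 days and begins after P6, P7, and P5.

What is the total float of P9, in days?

0

The longest chain is P4→P6→P9 = 5+10+5 = 20; overall finish 20 days.
Longest path through P9: 20 days (earliest finish 20, latest finish 20).
So P9 can slip 20 − 20 = 0 days.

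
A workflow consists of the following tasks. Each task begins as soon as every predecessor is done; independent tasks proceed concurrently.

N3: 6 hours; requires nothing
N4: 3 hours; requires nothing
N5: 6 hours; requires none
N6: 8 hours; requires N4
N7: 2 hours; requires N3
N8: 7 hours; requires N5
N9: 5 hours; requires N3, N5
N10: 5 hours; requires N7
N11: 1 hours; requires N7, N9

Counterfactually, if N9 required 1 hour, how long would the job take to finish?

13

The binding path is N3→N7→N10 = 6+2+5 = 13; finish at 13 hours.
The longest path through N9 is only 12 hours, so N9 has float 1.
No other chain overtakes it, so the finish is 13 hours.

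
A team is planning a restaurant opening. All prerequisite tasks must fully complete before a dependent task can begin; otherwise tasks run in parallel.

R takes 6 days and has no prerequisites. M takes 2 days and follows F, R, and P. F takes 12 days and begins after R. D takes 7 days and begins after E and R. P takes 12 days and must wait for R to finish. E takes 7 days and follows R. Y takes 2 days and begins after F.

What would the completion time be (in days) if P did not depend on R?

Original critical path: R→E→D = 6+7+7 = 20 ⇒ 20 days.
Without R→P, P's earliest start moves from 6 to 0.
New critical path: R→E→D = 6+7+7 = 20 ⇒ 20 days.

20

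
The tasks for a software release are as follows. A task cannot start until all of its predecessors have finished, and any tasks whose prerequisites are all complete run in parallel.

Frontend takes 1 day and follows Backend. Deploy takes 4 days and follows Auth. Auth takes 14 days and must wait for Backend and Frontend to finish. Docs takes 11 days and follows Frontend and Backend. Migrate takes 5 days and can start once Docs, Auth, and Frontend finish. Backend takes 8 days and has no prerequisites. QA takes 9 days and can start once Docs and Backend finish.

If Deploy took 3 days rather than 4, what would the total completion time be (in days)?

As given, the longest chain is Backend→Frontend→Docs→QA = 8+1+11+9 = 29, so the finish is 29 days.
The longest path through Deploy is only 27 days, so Deploy has float 2.
That remains the longest chain; total 29 days.

29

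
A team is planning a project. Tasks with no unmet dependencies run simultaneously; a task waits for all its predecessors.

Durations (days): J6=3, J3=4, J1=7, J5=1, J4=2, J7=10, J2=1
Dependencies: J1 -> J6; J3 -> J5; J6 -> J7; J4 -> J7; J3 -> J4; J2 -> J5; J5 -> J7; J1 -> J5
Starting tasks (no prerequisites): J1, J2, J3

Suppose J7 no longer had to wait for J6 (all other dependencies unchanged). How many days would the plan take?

18

Before: longest chain J1→J6→J7 = 7+3+10 = 20, finish 20.
Without J6→J7, J7's earliest start moves from 10 to 8.
The longest chain is now J1→J5→J7 = 7+1+10 = 18, so the plan takes 18 days.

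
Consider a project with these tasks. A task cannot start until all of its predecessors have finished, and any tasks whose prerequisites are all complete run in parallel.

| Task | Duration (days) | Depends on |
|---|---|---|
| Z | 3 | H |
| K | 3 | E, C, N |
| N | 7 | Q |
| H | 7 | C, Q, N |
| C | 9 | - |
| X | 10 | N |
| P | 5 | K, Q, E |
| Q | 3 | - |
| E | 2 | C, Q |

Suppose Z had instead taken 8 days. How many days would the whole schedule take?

The binding path is Q→N→H→Z = 3+7+7+3 = 20; finish at 20 days.
Z is on the critical path; changing it to 8 makes that path 25 days.
That remains the longest chain; total 25 days.

25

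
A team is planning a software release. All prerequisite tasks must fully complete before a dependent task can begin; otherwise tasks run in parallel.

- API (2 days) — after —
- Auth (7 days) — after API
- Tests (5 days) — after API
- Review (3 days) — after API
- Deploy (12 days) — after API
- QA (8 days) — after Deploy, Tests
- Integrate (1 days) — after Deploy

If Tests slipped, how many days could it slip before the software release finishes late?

API→Deploy→QA = 2+12+8 = 22 sets the makespan at 22 days.
The longest chain containing Tests totals 15 days.
Float = 22 − 15 = 7.

7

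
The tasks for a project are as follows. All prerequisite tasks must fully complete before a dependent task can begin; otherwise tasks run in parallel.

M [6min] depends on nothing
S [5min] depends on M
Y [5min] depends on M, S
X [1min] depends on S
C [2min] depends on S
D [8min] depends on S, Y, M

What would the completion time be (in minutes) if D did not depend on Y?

19

With the dependency in place, M→S→Y→D = 6+5+5+8 = 24 sets the finish at 24 minutes.
Without Y→D, D's earliest start moves from 16 to 11.
New critical path: M→S→D = 6+5+8 = 19 ⇒ 19 minutes.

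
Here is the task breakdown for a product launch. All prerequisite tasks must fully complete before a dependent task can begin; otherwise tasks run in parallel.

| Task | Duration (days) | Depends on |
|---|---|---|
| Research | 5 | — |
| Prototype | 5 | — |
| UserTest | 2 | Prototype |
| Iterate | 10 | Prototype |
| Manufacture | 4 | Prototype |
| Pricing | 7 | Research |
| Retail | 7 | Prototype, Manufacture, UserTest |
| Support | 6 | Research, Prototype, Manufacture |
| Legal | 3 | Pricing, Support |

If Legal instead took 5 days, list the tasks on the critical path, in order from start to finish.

Prototype, Manufacture, Support, Legal

The binding path is Prototype→Manufacture→Support→Legal = 5+4+6+3 = 18; finish at 18 days.
Since Legal is critical, the +2 change carries straight to that chain (now 20 days).
The critical path is still Prototype→Manufacture→Support→Legal; finish is now 20 days.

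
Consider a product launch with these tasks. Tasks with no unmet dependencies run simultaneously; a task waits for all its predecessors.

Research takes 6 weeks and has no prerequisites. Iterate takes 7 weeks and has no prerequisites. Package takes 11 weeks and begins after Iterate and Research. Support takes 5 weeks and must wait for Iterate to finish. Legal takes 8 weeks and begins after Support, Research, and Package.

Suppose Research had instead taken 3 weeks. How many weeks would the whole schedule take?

As given, the longest chain is Iterate→Package→Legal = 7+11+8 = 26, so the finish is 26 weeks.
Research is off the critical path — its longest chain is 25 weeks, giving 1 of slack.
That remains the longest chain; total 26 weeks.

26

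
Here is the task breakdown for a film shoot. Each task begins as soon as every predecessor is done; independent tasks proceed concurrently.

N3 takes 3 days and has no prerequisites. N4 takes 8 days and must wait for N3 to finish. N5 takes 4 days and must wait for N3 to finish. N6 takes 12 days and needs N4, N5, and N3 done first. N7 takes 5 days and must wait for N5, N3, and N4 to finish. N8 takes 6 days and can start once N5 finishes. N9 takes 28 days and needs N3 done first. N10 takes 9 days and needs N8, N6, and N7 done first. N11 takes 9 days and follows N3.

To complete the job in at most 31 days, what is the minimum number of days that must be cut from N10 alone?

1

Current finish: 32 days; target: 31.
N10 is on every critical path, so each day cut from N10 cuts the finish by one (this holds down to a finish of 31).
Need 32 − 31 = 1 day off N10 → N10 becomes 8 days, finish becomes 31.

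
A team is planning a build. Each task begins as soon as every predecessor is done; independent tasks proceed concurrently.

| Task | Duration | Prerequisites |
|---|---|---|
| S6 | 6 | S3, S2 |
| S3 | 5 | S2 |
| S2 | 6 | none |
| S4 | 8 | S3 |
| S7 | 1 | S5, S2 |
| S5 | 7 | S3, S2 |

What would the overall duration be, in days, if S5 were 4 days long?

19

Baseline: S2→S3→S5→S7 = 6+5+7+1 = 19 → 19 days.
S5 is on the critical path; changing it to 4 makes that path 16 days.
Now S2→S3→S4 = 6+5+8 = 19 is longest, so the finish becomes 19 days.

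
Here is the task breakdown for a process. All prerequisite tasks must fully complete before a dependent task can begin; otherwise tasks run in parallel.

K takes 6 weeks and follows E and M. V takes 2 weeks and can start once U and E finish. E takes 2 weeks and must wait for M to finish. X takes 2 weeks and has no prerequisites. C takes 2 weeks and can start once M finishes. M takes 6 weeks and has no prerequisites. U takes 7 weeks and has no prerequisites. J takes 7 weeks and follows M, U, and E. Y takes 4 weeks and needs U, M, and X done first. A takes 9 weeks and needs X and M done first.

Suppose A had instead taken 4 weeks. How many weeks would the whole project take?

Actual critical path: M→A = 6+9 = 15 ⇒ 15 weeks.
Since A is critical, the -5 change carries straight to that chain (now 10 weeks).
Now M→E→J = 6+2+7 = 15 is longest, so the finish becomes 15 weeks.

15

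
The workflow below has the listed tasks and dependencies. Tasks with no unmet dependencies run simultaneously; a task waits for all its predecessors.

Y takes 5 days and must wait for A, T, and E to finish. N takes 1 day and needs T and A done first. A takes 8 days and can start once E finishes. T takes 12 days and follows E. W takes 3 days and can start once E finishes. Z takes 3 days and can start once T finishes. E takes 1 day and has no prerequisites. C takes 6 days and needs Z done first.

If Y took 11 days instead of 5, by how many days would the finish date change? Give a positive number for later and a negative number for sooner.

2

Critical path before the change: E→T→Z→C = 1+12+3+6 = 22 giving 22 days.
Y is off the critical path — its longest chain is 18 days, giving 4 of slack.
New critical path: E→T→Y = 1+12+11 = 24 ⇒ 24 days.
Change in finish: 24 − 22 = +2 days.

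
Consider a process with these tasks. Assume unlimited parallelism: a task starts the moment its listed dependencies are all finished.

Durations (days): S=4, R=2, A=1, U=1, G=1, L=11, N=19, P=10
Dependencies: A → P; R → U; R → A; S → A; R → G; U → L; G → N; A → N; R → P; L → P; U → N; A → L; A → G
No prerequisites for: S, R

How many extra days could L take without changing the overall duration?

0

Critical path: S→A→L→P = 4+1+11+10 = 26, so the finish is 26 days.
The longest chain containing L totals 26 days.
Slack of L = 5 − 5 = 0 days.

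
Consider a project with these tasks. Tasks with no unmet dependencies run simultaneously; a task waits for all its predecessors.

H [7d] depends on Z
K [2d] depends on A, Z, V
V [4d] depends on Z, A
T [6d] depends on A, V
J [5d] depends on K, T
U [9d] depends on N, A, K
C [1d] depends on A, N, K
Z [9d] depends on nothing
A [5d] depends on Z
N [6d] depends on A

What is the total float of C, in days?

8

Z→A→V→K→U = 9+5+4+2+9 = 29 sets the makespan at 29 days.
The longest chain containing C totals 21 days.
So C can slip 29 − 21 = 8 days.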